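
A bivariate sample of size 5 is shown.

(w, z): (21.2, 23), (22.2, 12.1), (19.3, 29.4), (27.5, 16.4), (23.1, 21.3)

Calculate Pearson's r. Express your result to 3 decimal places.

n = 5, Σw = 113.3, Σz = 102.2, Σw² = 2604.63, Σz² = 2262.42, Σwz = 2266.67
nΣwz − ΣwΣz = 11333.35 − 11579.26 = -245.91
nΣw² − (Σw)² = 13023.15 − 12836.89 = 186.26; nΣz² − (Σz)² = 11312.1 − 10444.84 = 867.26
r = -245.91 / √(186.26 × 867.26) = -245.91 / 401.9152 ≈ -0.612

-0.612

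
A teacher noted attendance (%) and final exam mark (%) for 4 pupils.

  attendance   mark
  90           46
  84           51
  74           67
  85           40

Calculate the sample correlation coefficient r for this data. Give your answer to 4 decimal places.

-0.8636

n = 4, Σx = 333, Σy = 204, Σx² = 27857, Σy² = 10806, Σxy = 16782
nΣxy − ΣxΣy = 67128 − 67932 = -804
nΣx² − (Σx)² = 111428 − 110889 = 539; nΣy² − (Σy)² = 43224 − 41616 = 1608
r = -804 / √(539 × 1608) = -804 / 930.9737 ≈ -0.8636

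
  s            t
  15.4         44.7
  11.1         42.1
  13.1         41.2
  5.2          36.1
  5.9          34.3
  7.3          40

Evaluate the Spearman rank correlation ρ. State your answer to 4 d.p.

Rank s: 6, 4, 5, 1, 2, 3
Rank t: 6, 5, 4, 2, 1, 3
d = rank(s) − rank(t): 0, -1, 1, -1, 1, 0; Σd² = 4
ρ = 1 − 6Σd² / [n(n²−1)] = 1 − 6×4 / (6×35) = 1 − 24/210 ≈ 0.8857

0.8857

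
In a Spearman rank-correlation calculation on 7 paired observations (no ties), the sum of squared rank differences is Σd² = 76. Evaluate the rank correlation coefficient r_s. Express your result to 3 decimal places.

ρ = 1 − 6Σd² / [n(n²−1)] = 1 − 6×76 / (7×48)
  = 1 − 456/336 = 1 − 1.3571 ≈ -0.357

-0.357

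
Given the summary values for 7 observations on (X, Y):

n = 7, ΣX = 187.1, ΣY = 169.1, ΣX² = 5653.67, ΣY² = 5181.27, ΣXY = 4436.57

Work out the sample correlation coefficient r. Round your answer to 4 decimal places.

r = (nΣXY − ΣXΣY) / √[(nΣX² − (ΣX)²)(nΣY² − (ΣY)²)]
Numerator: 7×4436.57 − 187.1×169.1 = -582.62
Denominator: √[(39575.69 − 35006.41)(36268.89 − 28594.81)] = √[4569.28 × 7674.08] = 5921.5724
r = -582.62 / 5921.5724 ≈ -0.0984

-0.0984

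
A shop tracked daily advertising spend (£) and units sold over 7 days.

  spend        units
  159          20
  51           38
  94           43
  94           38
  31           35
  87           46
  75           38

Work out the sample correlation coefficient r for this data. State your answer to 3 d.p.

n = 7, Σx = 591, Σy = 258, Σx² = 59709, Σy² = 9922, Σxy = 20669
nΣxy − ΣxΣy = 144683 − 152478 = -7795
nΣx² − (Σx)² = 417963 − 349281 = 68682; nΣy² − (Σy)² = 69454 − 66564 = 2890
r = -7795 / √(68682 × 2890) = -7795 / 14088.6827 ≈ -0.553

-0.553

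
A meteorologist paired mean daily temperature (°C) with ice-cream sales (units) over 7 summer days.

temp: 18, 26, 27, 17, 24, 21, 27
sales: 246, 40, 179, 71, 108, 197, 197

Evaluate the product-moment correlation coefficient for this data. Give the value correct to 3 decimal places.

n = 7, Σx = 160, Σy = 1038, Σx² = 3764, Σy² = 188480, Σxy = 23556
nΣxy − ΣxΣy = 164892 − 166080 = -1188
nΣx² − (Σx)² = 26348 − 25600 = 748; nΣy² − (Σy)² = 1319360 − 1077444 = 241916
r = -1188 / √(748 × 241916) = -1188 / 13451.8834 ≈ -0.088

-0.088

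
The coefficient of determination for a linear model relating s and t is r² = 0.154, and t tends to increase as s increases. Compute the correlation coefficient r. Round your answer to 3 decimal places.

0.392

|r| = √0.154 = 0.392
The association is positive, so r = 0.392.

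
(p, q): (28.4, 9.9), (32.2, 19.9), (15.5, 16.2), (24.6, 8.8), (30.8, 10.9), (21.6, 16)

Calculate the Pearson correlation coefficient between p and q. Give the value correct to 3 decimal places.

n = 6, Σp = 153.1, Σq = 81.7, Σp² = 4104.01, Σq² = 1208.71, Σpq = 2070.84
nΣpq − ΣpΣq = 12425.04 − 12508.27 = -83.23
nΣp² − (Σp)² = 24624.06 − 23439.61 = 1184.45; nΣq² − (Σq)² = 7252.26 − 6674.89 = 577.37
r = -83.23 / √(1184.45 × 577.37) = -83.23 / 826.9618 ≈ -0.101

-0.101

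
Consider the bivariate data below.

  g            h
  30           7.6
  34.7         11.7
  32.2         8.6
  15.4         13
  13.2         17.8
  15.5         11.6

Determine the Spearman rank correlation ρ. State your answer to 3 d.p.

-0.600

Rank g: 4, 6, 5, 2, 1, 3
Rank h: 1, 4, 2, 5, 6, 3
d = rank(g) − rank(h): 3, 2, 3, -3, -5, 0; Σd² = 56
ρ = 1 − 6Σd² / [n(n²−1)] = 1 − 6×56 / (6×35) = 1 − 336/210 ≈ -0.600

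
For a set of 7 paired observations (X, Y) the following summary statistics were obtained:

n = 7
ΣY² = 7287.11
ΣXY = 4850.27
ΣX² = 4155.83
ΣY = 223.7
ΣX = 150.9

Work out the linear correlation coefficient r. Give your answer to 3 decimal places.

0.079

r = (nΣXY − ΣXΣY) / √[(nΣX² − (ΣX)²)(nΣY² − (ΣY)²)]
Numerator: 7×4850.27 − 150.9×223.7 = 195.56
Denominator: √[(29090.81 − 22770.81)(51009.77 − 50041.69)] = √[6320 × 968.08] = 2473.5128
r = 195.56 / 2473.5128 ≈ 0.079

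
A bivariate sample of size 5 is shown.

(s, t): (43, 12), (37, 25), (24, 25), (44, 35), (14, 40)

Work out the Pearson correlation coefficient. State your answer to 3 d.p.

-0.531

n = 5, Σs = 162, Σt = 137, Σs² = 5926, Σt² = 4219, Σst = 4141
nΣst − ΣsΣt = 20705 − 22194 = -1489
nΣs² − (Σs)² = 29630 − 26244 = 3386; nΣt² − (Σt)² = 21095 − 18769 = 2326
r = -1489 / √(3386 × 2326) = -1489 / 2806.3920 ≈ -0.531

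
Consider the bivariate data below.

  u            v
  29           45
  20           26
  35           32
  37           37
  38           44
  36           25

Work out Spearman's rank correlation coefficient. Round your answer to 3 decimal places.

Rank u: 2, 1, 3, 5, 6, 4
Rank v: 6, 2, 3, 4, 5, 1
d = rank(u) − rank(v): -4, -1, 0, 1, 1, 3; Σd² = 28
ρ = 1 − 6Σd² / [n(n²−1)] = 1 − 6×28 / (6×35) = 1 − 168/210 ≈ 0.200

0.200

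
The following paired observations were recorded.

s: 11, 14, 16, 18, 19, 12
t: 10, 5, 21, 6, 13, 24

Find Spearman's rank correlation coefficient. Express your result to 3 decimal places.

Rank s: 1, 3, 4, 5, 6, 2
Rank t: 3, 1, 5, 2, 4, 6
d = rank(s) − rank(t): -2, 2, -1, 3, 2, -4; Σd² = 38
ρ = 1 − 6Σd² / [n(n²−1)] = 1 − 6×38 / (6×35) = 1 − 228/210 ≈ -0.086

-0.086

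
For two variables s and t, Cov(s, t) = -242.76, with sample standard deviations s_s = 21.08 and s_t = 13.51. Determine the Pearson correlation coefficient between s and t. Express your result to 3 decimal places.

r = Cov(s,t) / (s_s · s_t) = -242.76 / (21.08 × 13.51)
  = -242.76 / 284.7908 ≈ -0.852

-0.852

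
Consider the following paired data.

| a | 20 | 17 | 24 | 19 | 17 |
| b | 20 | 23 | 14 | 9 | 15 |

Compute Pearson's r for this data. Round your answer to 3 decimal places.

n = 5, Σa = 97, Σb = 81, Σa² = 1915, Σb² = 1431, Σab = 1553
nΣab − ΣaΣb = 7765 − 7857 = -92
nΣa² − (Σa)² = 9575 − 9409 = 166; nΣb² − (Σb)² = 7155 − 6561 = 594
r = -92 / √(166 × 594) = -92 / 314.0127 ≈ -0.293

-0.293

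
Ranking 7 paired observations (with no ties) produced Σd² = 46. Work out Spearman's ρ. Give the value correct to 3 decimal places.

ρ = 1 − 6Σd² / [n(n²−1)] = 1 − 6×46 / (7×48)
  = 1 − 276/336 = 1 − 0.8214 ≈ 0.179

0.179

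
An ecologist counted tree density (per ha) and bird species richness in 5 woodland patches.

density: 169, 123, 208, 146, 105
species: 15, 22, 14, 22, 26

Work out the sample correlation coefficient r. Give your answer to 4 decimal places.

-0.9391

n = 5, Σx = 751, Σy = 99, Σx² = 119295, Σy² = 2065, Σxy = 14095
nΣxy − ΣxΣy = 70475 − 74349 = -3874
nΣx² − (Σx)² = 596475 − 564001 = 32474; nΣy² − (Σy)² = 10325 − 9801 = 524
r = -3874 / √(32474 × 524) = -3874 / 4125.0910 ≈ -0.9391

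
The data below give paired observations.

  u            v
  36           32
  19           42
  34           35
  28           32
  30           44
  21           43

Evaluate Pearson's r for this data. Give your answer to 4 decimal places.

n = 6, Σu = 168, Σv = 228, Σu² = 4938, Σv² = 8822, Σuv = 6259
nΣuv − ΣuΣv = 37554 − 38304 = -750
nΣu² − (Σu)² = 29628 − 28224 = 1404; nΣv² − (Σv)² = 52932 − 51984 = 948
r = -750 / √(1404 × 948) = -750 / 1153.6863 ≈ -0.6501

-0.6501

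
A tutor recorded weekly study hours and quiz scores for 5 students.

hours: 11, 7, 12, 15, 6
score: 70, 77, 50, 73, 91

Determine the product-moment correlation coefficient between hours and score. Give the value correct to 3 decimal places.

n = 5, Σx = 51, Σy = 361, Σx² = 575, Σy² = 26939, Σxy = 3550
nΣxy − ΣxΣy = 17750 − 18411 = -661
nΣx² − (Σx)² = 2875 − 2601 = 274; nΣy² − (Σy)² = 134695 − 130321 = 4374
r = -661 / √(274 × 4374) = -661 / 1094.7493 ≈ -0.604

-0.604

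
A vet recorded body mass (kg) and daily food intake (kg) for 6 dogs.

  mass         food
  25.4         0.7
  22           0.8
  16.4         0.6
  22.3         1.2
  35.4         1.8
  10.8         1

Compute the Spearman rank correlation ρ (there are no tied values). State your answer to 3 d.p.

0.429

Rank mass: 5, 3, 2, 4, 6, 1
Rank food: 2, 3, 1, 5, 6, 4
d = rank(mass) − rank(food): 3, 0, 1, -1, 0, -3; Σd² = 20
ρ = 1 − 6Σd² / [n(n²−1)] = 1 − 6×20 / (6×35) = 1 − 120/210 ≈ 0.429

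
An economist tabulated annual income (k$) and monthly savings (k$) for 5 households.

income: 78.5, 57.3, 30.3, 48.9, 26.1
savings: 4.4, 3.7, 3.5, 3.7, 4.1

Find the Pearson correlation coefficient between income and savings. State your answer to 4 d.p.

0.5153

n = 5, Σx = 241.1, Σy = 19.4, Σx² = 13436.05, Σy² = 75.8, Σxy = 951.4
nΣxy − ΣxΣy = 4757 − 4677.34 = 79.66
nΣx² − (Σx)² = 67180.25 − 58129.21 = 9051.04; nΣy² − (Σy)² = 379 − 376.36 = 2.64
r = 79.66 / √(9051.04 × 2.64) = 79.66 / 154.5793 ≈ 0.5153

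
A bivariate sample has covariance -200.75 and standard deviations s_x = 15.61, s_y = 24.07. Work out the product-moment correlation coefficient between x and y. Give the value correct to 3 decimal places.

r = Cov(x,y) / (s_x · s_y) = -200.75 / (15.61 × 24.07)
  = -200.75 / 375.7327 ≈ -0.534

-0.534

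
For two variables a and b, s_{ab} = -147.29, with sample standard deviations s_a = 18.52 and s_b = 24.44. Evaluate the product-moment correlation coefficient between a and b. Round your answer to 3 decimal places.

-0.325

r = Cov(a,b) / (s_a · s_b) = -147.29 / (18.52 × 24.44)
  = -147.29 / 452.6288 ≈ -0.325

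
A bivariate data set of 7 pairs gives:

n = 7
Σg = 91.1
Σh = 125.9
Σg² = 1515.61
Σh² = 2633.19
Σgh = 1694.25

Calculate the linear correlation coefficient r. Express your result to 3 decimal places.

0.160

r = (nΣgh − ΣgΣh) / √[(nΣg² − (Σg)²)(nΣh² − (Σh)²)]
Numerator: 7×1694.25 − 91.1×125.9 = 390.26
Denominator: √[(10609.27 − 8299.21)(18432.33 − 15850.81)] = √[2310.06 × 2581.52] = 2442.0209
r = 390.26 / 2442.0209 ≈ 0.160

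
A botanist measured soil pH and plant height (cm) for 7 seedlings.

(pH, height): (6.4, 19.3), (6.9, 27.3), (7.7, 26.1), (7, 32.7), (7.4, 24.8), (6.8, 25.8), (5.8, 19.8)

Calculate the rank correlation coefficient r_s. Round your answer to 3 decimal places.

0.571

Rank pH: 2, 4, 7, 5, 6, 3, 1
Rank height: 1, 6, 5, 7, 3, 4, 2
d = rank(pH) − rank(height): 1, -2, 2, -2, 3, -1, -1; Σd² = 24
ρ = 1 − 6Σd² / [n(n²−1)] = 1 − 6×24 / (7×48) = 1 − 144/336 ≈ 0.571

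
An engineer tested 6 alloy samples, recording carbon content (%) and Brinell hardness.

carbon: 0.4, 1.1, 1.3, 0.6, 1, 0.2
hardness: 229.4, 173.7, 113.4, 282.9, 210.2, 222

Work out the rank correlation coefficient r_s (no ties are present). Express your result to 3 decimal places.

-0.771

Rank carbon: 2, 5, 6, 3, 4, 1
Rank hardness: 5, 2, 1, 6, 3, 4
d = rank(carbon) − rank(hardness): -3, 3, 5, -3, 1, -3; Σd² = 62
ρ = 1 − 6Σd² / [n(n²−1)] = 1 − 6×62 / (6×35) = 1 − 372/210 ≈ -0.771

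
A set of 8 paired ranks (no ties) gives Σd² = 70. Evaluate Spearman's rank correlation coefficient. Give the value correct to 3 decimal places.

0.167

ρ = 1 − 6Σd² / [n(n²−1)] = 1 − 6×70 / (8×63)
  = 1 − 420/504 = 1 − 0.8333 ≈ 0.167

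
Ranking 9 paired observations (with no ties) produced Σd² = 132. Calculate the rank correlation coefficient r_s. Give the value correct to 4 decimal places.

ρ = 1 − 6Σd² / [n(n²−1)] = 1 − 6×132 / (9×80)
  = 1 − 792/720 = 1 − 1.10000 ≈ -0.1000

-0.1000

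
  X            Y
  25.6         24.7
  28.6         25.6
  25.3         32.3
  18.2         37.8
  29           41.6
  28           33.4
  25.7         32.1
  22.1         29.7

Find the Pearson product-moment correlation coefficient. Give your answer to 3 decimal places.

-0.123

n = 8, ΣX = 202.5, ΣY = 257.2, ΣX² = 5218.55, ΣY² = 8496.2, ΣXY = 6492.57
nΣXY − ΣXΣY = 51940.56 − 52083 = -142.44
nΣX² − (ΣX)² = 41748.4 − 41006.25 = 742.15; nΣY² − (ΣY)² = 67969.6 − 66151.84 = 1817.76
r = -142.44 / √(742.15 × 1817.76) = -142.44 / 1161.4864 ≈ -0.123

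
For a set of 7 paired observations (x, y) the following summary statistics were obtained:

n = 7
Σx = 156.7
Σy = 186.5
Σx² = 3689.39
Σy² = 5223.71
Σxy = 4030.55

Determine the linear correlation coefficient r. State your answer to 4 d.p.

-0.6713

r = (nΣxy − ΣxΣy) / √[(nΣx² − (Σx)²)(nΣy² − (Σy)²)]
Numerator: 7×4030.55 − 156.7×186.5 = -1010.7
Denominator: √[(25825.73 − 24554.89)(36565.97 − 34782.25)] = √[1270.84 × 1783.72] = 1505.5971
r = -1010.7 / 1505.5971 ≈ -0.6713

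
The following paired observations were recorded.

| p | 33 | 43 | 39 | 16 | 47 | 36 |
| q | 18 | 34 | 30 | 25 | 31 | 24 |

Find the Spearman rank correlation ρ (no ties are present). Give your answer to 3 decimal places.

Rank p: 2, 5, 4, 1, 6, 3
Rank q: 1, 6, 4, 3, 5, 2
d = rank(p) − rank(q): 1, -1, 0, -2, 1, 1; Σd² = 8
ρ = 1 − 6Σd² / [n(n²−1)] = 1 − 6×8 / (6×35) = 1 − 48/210 ≈ 0.771

0.771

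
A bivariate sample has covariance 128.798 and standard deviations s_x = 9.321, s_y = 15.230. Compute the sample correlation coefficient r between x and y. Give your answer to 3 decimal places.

r = Cov(x,y) / (s_x · s_y) = 128.798 / (9.321 × 15.230)
  = 128.798 / 141.9588 ≈ 0.907

0.907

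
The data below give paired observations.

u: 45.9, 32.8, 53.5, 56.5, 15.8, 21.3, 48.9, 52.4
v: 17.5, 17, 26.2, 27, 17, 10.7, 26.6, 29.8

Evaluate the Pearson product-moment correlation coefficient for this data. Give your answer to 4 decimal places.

n = 8, Σu = 327.1, Σv = 171.8, Σu² = 15077.45, Σv² = 4009.78, Σuv = 7646.82
nΣuv − ΣuΣv = 61174.56 − 56195.78 = 4978.78
nΣu² − (Σu)² = 120619.6 − 106994.41 = 13625.19; nΣv² − (Σv)² = 32078.24 − 29515.24 = 2563
r = 4978.78 / √(13625.19 × 2563) = 4978.78 / 5909.4299 ≈ 0.8425

0.8425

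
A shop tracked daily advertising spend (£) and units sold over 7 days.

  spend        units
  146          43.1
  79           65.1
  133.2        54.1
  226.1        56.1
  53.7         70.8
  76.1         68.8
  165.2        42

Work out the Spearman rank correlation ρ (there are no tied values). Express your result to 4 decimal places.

-0.7857

Rank spend: 5, 3, 4, 7, 1, 2, 6
Rank units: 2, 5, 3, 4, 7, 6, 1
d = rank(spend) − rank(units): 3, -2, 1, 3, -6, -4, 5; Σd² = 100
ρ = 1 − 6Σd² / [n(n²−1)] = 1 − 6×100 / (7×48) = 1 − 600/336 ≈ -0.7857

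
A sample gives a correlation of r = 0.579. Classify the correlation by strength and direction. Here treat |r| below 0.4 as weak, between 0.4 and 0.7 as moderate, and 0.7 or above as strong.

r = 0.579 > 0 so the relationship is positive.
|r| = 0.579, which falls in the moderate range.

moderate positive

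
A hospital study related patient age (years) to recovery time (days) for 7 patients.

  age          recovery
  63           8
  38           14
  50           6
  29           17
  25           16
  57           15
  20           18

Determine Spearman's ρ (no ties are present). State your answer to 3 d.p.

Rank age: 7, 4, 5, 3, 2, 6, 1
Rank recovery: 2, 3, 1, 6, 5, 4, 7
d = rank(age) − rank(recovery): 5, 1, 4, -3, -3, 2, -6; Σd² = 100
ρ = 1 − 6Σd² / [n(n²−1)] = 1 − 6×100 / (7×48) = 1 − 600/336 ≈ -0.786

-0.786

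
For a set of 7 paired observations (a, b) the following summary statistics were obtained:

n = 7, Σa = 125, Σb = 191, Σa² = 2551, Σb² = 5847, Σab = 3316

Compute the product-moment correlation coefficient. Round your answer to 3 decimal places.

-0.210

r = (nΣab − ΣaΣb) / √[(nΣa² − (Σa)²)(nΣb² − (Σb)²)]
Numerator: 7×3316 − 125×191 = -663
Denominator: √[(17857 − 15625)(40929 − 36481)] = √[2232 × 4448] = 3150.8627
r = -663 / 3150.8627 ≈ -0.210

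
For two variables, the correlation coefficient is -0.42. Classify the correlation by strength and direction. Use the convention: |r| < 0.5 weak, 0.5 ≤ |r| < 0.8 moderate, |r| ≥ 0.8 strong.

weak negative

r = -0.42 < 0 so the relationship is negative.
|r| = 0.42, which falls in the weak range.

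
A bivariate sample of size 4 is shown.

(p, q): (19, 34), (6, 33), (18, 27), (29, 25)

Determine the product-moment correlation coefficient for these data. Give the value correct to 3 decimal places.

n = 4, Σp = 72, Σq = 119, Σp² = 1562, Σq² = 3599, Σpq = 2055
nΣpq − ΣpΣq = 8220 − 8568 = -348
nΣp² − (Σp)² = 6248 − 5184 = 1064; nΣq² − (Σq)² = 14396 − 14161 = 235
r = -348 / √(1064 × 235) = -348 / 500.0400 ≈ -0.696

-0.696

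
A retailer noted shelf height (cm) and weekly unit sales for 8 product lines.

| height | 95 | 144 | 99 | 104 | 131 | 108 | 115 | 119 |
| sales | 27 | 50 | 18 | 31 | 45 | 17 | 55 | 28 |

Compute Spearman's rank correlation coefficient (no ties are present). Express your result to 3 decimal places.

0.619

Rank height: 1, 8, 2, 3, 7, 4, 5, 6
Rank sales: 3, 7, 2, 5, 6, 1, 8, 4
d = rank(height) − rank(sales): -2, 1, 0, -2, 1, 3, -3, 2; Σd² = 32
ρ = 1 − 6Σd² / [n(n²−1)] = 1 − 6×32 / (8×63) = 1 − 192/504 ≈ 0.619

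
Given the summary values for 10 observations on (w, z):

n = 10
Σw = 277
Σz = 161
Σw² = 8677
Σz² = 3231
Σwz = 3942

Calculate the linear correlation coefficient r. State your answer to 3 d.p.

-0.646

r = (nΣwz − ΣwΣz) / √[(nΣw² − (Σw)²)(nΣz² − (Σz)²)]
Numerator: 10×3942 − 277×161 = -5177
Denominator: √[(86770 − 76729)(32310 − 25921)] = √[10041 × 6389] = 8009.4912
r = -5177 / 8009.4912 ≈ -0.646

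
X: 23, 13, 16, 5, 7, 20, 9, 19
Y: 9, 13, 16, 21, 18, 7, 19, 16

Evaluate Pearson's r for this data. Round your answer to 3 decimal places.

-0.837

n = 8, ΣX = 112, ΣY = 119, ΣX² = 1870, ΣY² = 1937, ΣXY = 1478
nΣXY − ΣXΣY = 11824 − 13328 = -1504
nΣX² − (ΣX)² = 14960 − 12544 = 2416; nΣY² − (ΣY)² = 15496 − 14161 = 1335
r = -1504 / √(2416 × 1335) = -1504 / 1795.9287 ≈ -0.837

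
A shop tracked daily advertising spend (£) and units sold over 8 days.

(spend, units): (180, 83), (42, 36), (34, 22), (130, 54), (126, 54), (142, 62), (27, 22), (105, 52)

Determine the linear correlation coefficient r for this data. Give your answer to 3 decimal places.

0.973

n = 8, Σx = 786, Σy = 385, Σx² = 100014, Σy² = 21533, Σxy = 45882
nΣxy − ΣxΣy = 367056 − 302610 = 64446
nΣx² − (Σx)² = 800112 − 617796 = 182316; nΣy² − (Σy)² = 172264 − 148225 = 24039
r = 64446 / √(182316 × 24039) = 64446 / 66201.9208 ≈ 0.973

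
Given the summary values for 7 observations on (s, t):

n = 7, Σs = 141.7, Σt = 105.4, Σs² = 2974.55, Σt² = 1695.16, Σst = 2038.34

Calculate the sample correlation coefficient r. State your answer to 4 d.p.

r = (nΣst − ΣsΣt) / √[(nΣs² − (Σs)²)(nΣt² − (Σt)²)]
Numerator: 7×2038.34 − 141.7×105.4 = -666.8
Denominator: √[(20821.85 − 20078.89)(11866.12 − 11109.16)] = √[742.96 × 756.96] = 749.9273
r = -666.8 / 749.9273 ≈ -0.8892

-0.8892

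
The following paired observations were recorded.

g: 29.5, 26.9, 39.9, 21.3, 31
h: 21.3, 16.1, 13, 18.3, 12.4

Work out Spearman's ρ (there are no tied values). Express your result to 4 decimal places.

-0.6000

Rank g: 3, 2, 5, 1, 4
Rank h: 5, 3, 2, 4, 1
d = rank(g) − rank(h): -2, -1, 3, -3, 3; Σd² = 32
ρ = 1 − 6Σd² / [n(n²−1)] = 1 − 6×32 / (5×24) = 1 − 192/120 ≈ -0.6000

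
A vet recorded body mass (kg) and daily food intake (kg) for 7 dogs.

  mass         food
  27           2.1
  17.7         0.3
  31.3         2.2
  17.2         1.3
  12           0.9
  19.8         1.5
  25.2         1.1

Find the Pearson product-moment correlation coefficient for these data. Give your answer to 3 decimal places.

n = 7, Σx = 150.2, Σy = 9.4, Σx² = 3488.9, Σy² = 15.3, Σxy = 221.45
nΣxy − ΣxΣy = 1550.15 − 1411.88 = 138.27
nΣx² − (Σx)² = 24422.3 − 22560.04 = 1862.26; nΣy² − (Σy)² = 107.1 − 88.36 = 18.74
r = 138.27 / √(1862.26 × 18.74) = 138.27 / 186.8121 ≈ 0.740

0.740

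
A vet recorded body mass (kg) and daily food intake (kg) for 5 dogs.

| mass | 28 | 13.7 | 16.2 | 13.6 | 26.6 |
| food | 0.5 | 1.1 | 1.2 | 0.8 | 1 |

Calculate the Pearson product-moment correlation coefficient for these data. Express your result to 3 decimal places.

-0.540

n = 5, Σx = 98.1, Σy = 4.6, Σx² = 2126.65, Σy² = 4.54, Σxy = 85.99
nΣxy − ΣxΣy = 429.95 − 451.26 = -21.31
nΣx² − (Σx)² = 10633.25 − 9623.61 = 1009.64; nΣy² − (Σy)² = 22.7 − 21.16 = 1.54
r = -21.31 / √(1009.64 × 1.54) = -21.31 / 39.4315 ≈ -0.540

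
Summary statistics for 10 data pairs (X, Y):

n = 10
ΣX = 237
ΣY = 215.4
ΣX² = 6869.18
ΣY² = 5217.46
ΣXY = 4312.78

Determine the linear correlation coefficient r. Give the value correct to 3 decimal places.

r = (nΣXY − ΣXΣY) / √[(nΣX² − (ΣX)²)(nΣY² − (ΣY)²)]
Numerator: 10×4312.78 − 237×215.4 = -7922
Denominator: √[(68691.8 − 56169)(52174.6 − 46397.16)] = √[12522.8 × 5777.44] = 8505.8642
r = -7922 / 8505.8642 ≈ -0.931

-0.931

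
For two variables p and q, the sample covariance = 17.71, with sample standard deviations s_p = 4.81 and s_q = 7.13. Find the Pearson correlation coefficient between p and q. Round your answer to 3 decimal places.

r = Cov(p,q) / (s_p · s_q) = 17.71 / (4.81 × 7.13)
  = 17.71 / 34.2953 ≈ 0.516

0.516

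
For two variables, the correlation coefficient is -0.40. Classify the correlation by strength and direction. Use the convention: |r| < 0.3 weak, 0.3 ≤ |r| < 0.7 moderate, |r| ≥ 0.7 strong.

r = -0.40 < 0 so the relationship is negative.
|r| = 0.40, which falls in the moderate range.

moderate negative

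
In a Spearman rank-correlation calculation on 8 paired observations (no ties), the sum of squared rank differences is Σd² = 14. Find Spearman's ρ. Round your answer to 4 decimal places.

0.8333

ρ = 1 − 6Σd² / [n(n²−1)] = 1 − 6×14 / (8×63)
  = 1 − 84/504 = 1 − 0.16667 ≈ 0.8333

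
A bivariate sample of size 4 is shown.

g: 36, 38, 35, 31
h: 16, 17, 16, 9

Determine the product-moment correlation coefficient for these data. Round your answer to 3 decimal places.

0.949

n = 4, Σg = 140, Σh = 58, Σg² = 4926, Σh² = 882, Σgh = 2061
nΣgh − ΣgΣh = 8244 − 8120 = 124
nΣg² − (Σg)² = 19704 − 19600 = 104; nΣh² − (Σh)² = 3528 − 3364 = 164
r = 124 / √(104 × 164) = 124 / 130.5986 ≈ 0.949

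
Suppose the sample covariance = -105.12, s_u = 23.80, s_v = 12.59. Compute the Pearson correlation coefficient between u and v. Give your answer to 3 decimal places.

r = Cov(u,v) / (s_u · s_v) = -105.12 / (23.80 × 12.59)
  = -105.12 / 299.6420 ≈ -0.351

-0.351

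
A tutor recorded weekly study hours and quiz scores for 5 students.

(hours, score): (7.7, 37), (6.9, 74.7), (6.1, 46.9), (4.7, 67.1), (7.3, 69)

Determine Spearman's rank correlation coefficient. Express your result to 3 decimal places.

-0.200

Rank hours: 5, 3, 2, 1, 4
Rank score: 1, 5, 2, 3, 4
d = rank(hours) − rank(score): 4, -2, 0, -2, 0; Σd² = 24
ρ = 1 − 6Σd² / [n(n²−1)] = 1 − 6×24 / (5×24) = 1 − 144/120 ≈ -0.200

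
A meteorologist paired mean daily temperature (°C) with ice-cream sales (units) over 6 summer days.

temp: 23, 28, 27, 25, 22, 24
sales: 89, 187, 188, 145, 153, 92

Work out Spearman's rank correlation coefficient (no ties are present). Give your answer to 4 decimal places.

0.6000

Rank temp: 2, 6, 5, 4, 1, 3
Rank sales: 1, 5, 6, 3, 4, 2
d = rank(temp) − rank(sales): 1, 1, -1, 1, -3, 1; Σd² = 14
ρ = 1 − 6Σd² / [n(n²−1)] = 1 − 6×14 / (6×35) = 1 − 84/210 ≈ 0.6000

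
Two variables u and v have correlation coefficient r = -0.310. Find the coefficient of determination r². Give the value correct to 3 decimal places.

r² = (-0.310)² = 0.096

0.096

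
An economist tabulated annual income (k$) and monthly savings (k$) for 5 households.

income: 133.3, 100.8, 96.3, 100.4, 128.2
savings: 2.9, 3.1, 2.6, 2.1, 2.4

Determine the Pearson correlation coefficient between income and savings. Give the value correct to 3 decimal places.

n = 5, Σx = 559, Σy = 13.1, Σx² = 63718.62, Σy² = 34.95, Σxy = 1467.95
nΣxy − ΣxΣy = 7339.75 − 7322.9 = 16.85
nΣx² − (Σx)² = 318593.1 − 312481 = 6112.1; nΣy² − (Σy)² = 174.75 − 171.61 = 3.14
r = 16.85 / √(6112.1 × 3.14) = 16.85 / 138.5352 ≈ 0.122

0.122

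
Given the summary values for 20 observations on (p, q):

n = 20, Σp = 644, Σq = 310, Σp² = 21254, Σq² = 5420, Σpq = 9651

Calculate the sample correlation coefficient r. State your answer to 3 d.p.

r = (nΣpq − ΣpΣq) / √[(nΣp² − (Σp)²)(nΣq² − (Σq)²)]
Numerator: 20×9651 − 644×310 = -6620
Denominator: √[(425080 − 414736)(108400 − 96100)] = √[10344 × 12300] = 11279.6808
r = -6620 / 11279.6808 ≈ -0.587

-0.587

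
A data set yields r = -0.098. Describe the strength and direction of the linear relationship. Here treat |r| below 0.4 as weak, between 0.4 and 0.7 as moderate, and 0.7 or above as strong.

weak negative

r = -0.098 < 0 so the relationship is negative.
|r| = 0.098, which falls in the weak range.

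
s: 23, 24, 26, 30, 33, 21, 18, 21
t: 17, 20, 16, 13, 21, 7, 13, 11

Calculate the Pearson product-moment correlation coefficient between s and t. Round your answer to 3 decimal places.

n = 8, Σs = 196, Σt = 118, Σs² = 4976, Σt² = 1894, Σst = 2982
nΣst − ΣsΣt = 23856 − 23128 = 728
nΣs² − (Σs)² = 39808 − 38416 = 1392; nΣt² − (Σt)² = 15152 − 13924 = 1228
r = 728 / √(1392 × 1228) = 728 / 1307.4311 ≈ 0.557

0.557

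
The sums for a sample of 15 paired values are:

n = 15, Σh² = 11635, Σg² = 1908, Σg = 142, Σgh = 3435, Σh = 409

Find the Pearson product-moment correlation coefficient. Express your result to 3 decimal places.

-0.837

r = (nΣgh − ΣgΣh) / √[(nΣg² − (Σg)²)(nΣh² − (Σh)²)]
Numerator: 15×3435 − 142×409 = -6553
Denominator: √[(28620 − 20164)(174525 − 167281)] = √[8456 × 7244] = 7826.5742
r = -6553 / 7826.5742 ≈ -0.837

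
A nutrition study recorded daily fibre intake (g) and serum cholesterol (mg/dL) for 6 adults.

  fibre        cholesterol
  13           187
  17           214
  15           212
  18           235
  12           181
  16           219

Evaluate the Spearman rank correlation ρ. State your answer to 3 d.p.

Rank fibre: 2, 5, 3, 6, 1, 4
Rank cholesterol: 2, 4, 3, 6, 1, 5
d = rank(fibre) − rank(cholesterol): 0, 1, 0, 0, 0, -1; Σd² = 2
ρ = 1 − 6Σd² / [n(n²−1)] = 1 − 6×2 / (6×35) = 1 − 12/210 ≈ 0.943

0.943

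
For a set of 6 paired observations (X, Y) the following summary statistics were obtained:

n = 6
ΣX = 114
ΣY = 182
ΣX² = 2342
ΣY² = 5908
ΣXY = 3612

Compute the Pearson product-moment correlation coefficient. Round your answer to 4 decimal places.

r = (nΣXY − ΣXΣY) / √[(nΣX² − (ΣX)²)(nΣY² − (ΣY)²)]
Numerator: 6×3612 − 114×182 = 924
Denominator: √[(14052 − 12996)(35448 − 33124)] = √[1056 × 2324] = 1566.5708
r = 924 / 1566.5708 ≈ 0.5898

0.5898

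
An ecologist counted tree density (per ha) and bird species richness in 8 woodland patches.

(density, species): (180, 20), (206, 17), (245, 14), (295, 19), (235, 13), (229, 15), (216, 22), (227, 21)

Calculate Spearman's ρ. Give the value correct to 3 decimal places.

Rank density: 1, 2, 7, 8, 6, 5, 3, 4
Rank species: 6, 4, 2, 5, 1, 3, 8, 7
d = rank(density) − rank(species): -5, -2, 5, 3, 5, 2, -5, -3; Σd² = 126
ρ = 1 − 6Σd² / [n(n²−1)] = 1 − 6×126 / (8×63) = 1 − 756/504 ≈ -0.500

-0.500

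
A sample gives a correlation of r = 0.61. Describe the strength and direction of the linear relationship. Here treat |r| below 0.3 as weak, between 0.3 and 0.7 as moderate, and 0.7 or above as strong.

moderate positive

r = 0.61 > 0 so the relationship is positive.
|r| = 0.61, which falls in the moderate range.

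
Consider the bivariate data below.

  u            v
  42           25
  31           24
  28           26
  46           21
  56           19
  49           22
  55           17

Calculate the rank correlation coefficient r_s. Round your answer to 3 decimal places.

Rank u: 3, 2, 1, 4, 7, 5, 6
Rank v: 6, 5, 7, 3, 2, 4, 1
d = rank(u) − rank(v): -3, -3, -6, 1, 5, 1, 5; Σd² = 106
ρ = 1 − 6Σd² / [n(n²−1)] = 1 − 6×106 / (7×48) = 1 − 636/336 ≈ -0.893

-0.893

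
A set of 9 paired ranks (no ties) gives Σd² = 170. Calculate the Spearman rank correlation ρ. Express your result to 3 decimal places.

-0.417

ρ = 1 − 6Σd² / [n(n²−1)] = 1 − 6×170 / (9×80)
  = 1 − 1020/720 = 1 − 1.4167 ≈ -0.417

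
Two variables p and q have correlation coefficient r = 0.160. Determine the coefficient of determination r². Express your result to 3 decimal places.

0.026

r² = (0.160)² = 0.026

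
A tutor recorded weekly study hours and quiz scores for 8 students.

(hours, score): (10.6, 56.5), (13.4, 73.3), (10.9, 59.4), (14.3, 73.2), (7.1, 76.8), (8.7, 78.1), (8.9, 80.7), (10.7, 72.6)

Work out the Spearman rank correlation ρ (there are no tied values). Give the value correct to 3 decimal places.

Rank hours: 4, 7, 6, 8, 1, 2, 3, 5
Rank score: 1, 5, 2, 4, 6, 7, 8, 3
d = rank(hours) − rank(score): 3, 2, 4, 4, -5, -5, -5, 2; Σd² = 124
ρ = 1 − 6Σd² / [n(n²−1)] = 1 − 6×124 / (8×63) = 1 − 744/504 ≈ -0.476

-0.476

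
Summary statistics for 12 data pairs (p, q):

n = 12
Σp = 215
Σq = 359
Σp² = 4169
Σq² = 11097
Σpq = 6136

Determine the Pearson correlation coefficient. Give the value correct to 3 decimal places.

r = (nΣpq − ΣpΣq) / √[(nΣp² − (Σp)²)(nΣq² − (Σq)²)]
Numerator: 12×6136 − 215×359 = -3553
Denominator: √[(50028 − 46225)(133164 − 128881)] = √[3803 × 4283] = 4035.8703
r = -3553 / 4035.8703 ≈ -0.880

-0.880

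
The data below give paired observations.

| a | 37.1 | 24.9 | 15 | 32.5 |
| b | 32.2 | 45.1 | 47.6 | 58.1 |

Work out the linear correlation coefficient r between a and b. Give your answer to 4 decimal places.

n = 4, Σa = 109.5, Σb = 183, Σa² = 3277.67, Σb² = 8712.22, Σab = 4919.86
nΣab − ΣaΣb = 19679.44 − 20038.5 = -359.06
nΣa² − (Σa)² = 13110.68 − 11990.25 = 1120.43; nΣb² − (Σb)² = 34848.88 − 33489 = 1359.88
r = -359.06 / √(1120.43 × 1359.88) = -359.06 / 1234.3623 ≈ -0.2909

-0.2909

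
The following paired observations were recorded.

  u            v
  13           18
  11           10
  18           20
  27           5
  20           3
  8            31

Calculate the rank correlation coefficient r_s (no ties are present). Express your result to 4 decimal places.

-0.7143

Rank u: 3, 2, 4, 6, 5, 1
Rank v: 4, 3, 5, 2, 1, 6
d = rank(u) − rank(v): -1, -1, -1, 4, 4, -5; Σd² = 60
ρ = 1 − 6Σd² / [n(n²−1)] = 1 − 6×60 / (6×35) = 1 − 360/210 ≈ -0.7143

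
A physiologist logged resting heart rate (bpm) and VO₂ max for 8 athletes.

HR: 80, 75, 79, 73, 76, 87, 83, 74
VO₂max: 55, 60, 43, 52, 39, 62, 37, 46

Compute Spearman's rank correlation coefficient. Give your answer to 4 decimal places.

Rank HR: 6, 3, 5, 1, 4, 8, 7, 2
Rank VO₂max: 6, 7, 3, 5, 2, 8, 1, 4
d = rank(HR) − rank(VO₂max): 0, -4, 2, -4, 2, 0, 6, -2; Σd² = 80
ρ = 1 − 6Σd² / [n(n²−1)] = 1 − 6×80 / (8×63) = 1 − 480/504 ≈ 0.0476

0.0476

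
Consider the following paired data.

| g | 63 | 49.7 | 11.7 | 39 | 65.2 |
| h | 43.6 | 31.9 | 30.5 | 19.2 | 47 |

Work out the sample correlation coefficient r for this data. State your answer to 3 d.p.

n = 5, Σg = 228.6, Σh = 172.2, Σg² = 12348.02, Σh² = 6426.46, Σgh = 8502.28
nΣgh − ΣgΣh = 42511.4 − 39364.92 = 3146.48
nΣg² − (Σg)² = 61740.1 − 52257.96 = 9482.14; nΣh² − (Σh)² = 32132.3 − 29652.84 = 2479.46
r = 3146.48 / √(9482.14 × 2479.46) = 3146.48 / 4848.7717 ≈ 0.649

0.649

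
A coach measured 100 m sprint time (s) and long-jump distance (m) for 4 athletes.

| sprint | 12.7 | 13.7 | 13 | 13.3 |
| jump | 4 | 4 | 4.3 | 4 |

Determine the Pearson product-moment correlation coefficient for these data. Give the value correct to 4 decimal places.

n = 4, Σx = 52.7, Σy = 16.3, Σx² = 694.87, Σy² = 66.49, Σxy = 214.7
nΣxy − ΣxΣy = 858.8 − 859.01 = -0.21
nΣx² − (Σx)² = 2779.48 − 2777.29 = 2.19; nΣy² − (Σy)² = 265.96 − 265.69 = 0.27
r = -0.21 / √(2.19 × 0.27) = -0.21 / 0.7690 ≈ -0.2731

-0.2731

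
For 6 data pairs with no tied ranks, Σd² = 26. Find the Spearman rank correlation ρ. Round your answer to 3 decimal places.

0.257

ρ = 1 − 6Σd² / [n(n²−1)] = 1 − 6×26 / (6×35)
  = 1 − 156/210 = 1 − 0.7429 ≈ 0.257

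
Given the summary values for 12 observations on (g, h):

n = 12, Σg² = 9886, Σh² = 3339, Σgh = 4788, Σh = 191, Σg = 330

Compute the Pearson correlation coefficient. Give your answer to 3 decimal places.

r = (nΣgh − ΣgΣh) / √[(nΣg² − (Σg)²)(nΣh² − (Σh)²)]
Numerator: 12×4788 − 330×191 = -5574
Denominator: √[(118632 − 108900)(40068 − 36481)] = √[9732 × 3587] = 5908.3571
r = -5574 / 5908.3571 ≈ -0.943

-0.943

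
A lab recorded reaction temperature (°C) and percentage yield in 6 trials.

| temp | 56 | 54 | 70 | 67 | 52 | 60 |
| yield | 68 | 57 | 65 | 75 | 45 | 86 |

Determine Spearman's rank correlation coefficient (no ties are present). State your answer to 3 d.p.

0.600

Rank temp: 3, 2, 6, 5, 1, 4
Rank yield: 4, 2, 3, 5, 1, 6
d = rank(temp) − rank(yield): -1, 0, 3, 0, 0, -2; Σd² = 14
ρ = 1 − 6Σd² / [n(n²−1)] = 1 − 6×14 / (6×35) = 1 − 84/210 ≈ 0.600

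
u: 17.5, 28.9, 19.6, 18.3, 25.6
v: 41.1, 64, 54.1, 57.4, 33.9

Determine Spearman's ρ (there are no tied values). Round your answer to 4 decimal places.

0.3000

Rank u: 1, 5, 3, 2, 4
Rank v: 2, 5, 3, 4, 1
d = rank(u) − rank(v): -1, 0, 0, -2, 3; Σd² = 14
ρ = 1 − 6Σd² / [n(n²−1)] = 1 − 6×14 / (5×24) = 1 − 84/120 ≈ 0.3000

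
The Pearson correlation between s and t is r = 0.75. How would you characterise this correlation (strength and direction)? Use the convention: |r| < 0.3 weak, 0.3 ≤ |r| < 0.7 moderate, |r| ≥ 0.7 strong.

strong positive

r = 0.75 > 0 so the relationship is positive.
|r| = 0.75, which falls in the strong range.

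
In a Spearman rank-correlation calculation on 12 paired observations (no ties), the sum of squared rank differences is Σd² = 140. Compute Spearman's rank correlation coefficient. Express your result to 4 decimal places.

ρ = 1 − 6Σd² / [n(n²−1)] = 1 − 6×140 / (12×143)
  = 1 − 840/1716 = 1 − 0.48951 ≈ 0.5105

0.5105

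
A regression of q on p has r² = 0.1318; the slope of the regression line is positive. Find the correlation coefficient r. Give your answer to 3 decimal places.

|r| = √0.1318 = 0.363
The association is positive, so r = 0.363.

0.363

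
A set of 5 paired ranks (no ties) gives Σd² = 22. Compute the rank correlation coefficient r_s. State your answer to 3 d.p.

-0.100

ρ = 1 − 6Σd² / [n(n²−1)] = 1 − 6×22 / (5×24)
  = 1 − 132/120 = 1 − 1.1000 ≈ -0.100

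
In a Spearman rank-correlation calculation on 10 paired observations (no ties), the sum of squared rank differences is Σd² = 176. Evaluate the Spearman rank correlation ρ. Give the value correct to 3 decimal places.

ρ = 1 − 6Σd² / [n(n²−1)] = 1 − 6×176 / (10×99)
  = 1 − 1056/990 = 1 − 1.0667 ≈ -0.067

-0.067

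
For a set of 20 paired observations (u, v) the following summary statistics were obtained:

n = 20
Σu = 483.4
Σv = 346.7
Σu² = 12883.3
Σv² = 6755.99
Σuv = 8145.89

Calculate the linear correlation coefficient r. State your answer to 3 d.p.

r = (nΣuv − ΣuΣv) / √[(nΣu² − (Σu)²)(nΣv² − (Σv)²)]
Numerator: 20×8145.89 − 483.4×346.7 = -4676.98
Denominator: √[(257666 − 233675.56)(135119.8 − 120200.89)] = √[23990.44 × 14918.91] = 18918.5416
r = -4676.98 / 18918.5416 ≈ -0.247

-0.247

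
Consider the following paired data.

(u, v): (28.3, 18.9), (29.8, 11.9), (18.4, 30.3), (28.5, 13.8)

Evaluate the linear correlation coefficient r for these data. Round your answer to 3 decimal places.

-0.962

n = 4, Σu = 105, Σv = 74.9, Σu² = 2839.74, Σv² = 1607.35, Σuv = 1840.31
nΣuv − ΣuΣv = 7361.24 − 7864.5 = -503.26
nΣu² − (Σu)² = 11358.96 − 11025 = 333.96; nΣv² − (Σv)² = 6429.4 − 5610.01 = 819.39
r = -503.26 / √(333.96 × 819.39) = -503.26 / 523.1094 ≈ -0.962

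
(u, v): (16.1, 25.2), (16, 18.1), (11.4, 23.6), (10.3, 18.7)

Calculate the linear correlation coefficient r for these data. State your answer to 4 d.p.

0.1756

n = 4, Σu = 53.8, Σv = 85.6, Σu² = 751.26, Σv² = 1869.3, Σuv = 1156.97
nΣuv − ΣuΣv = 4627.88 − 4605.28 = 22.6
nΣu² − (Σu)² = 3005.04 − 2894.44 = 110.6; nΣv² − (Σv)² = 7477.2 − 7327.36 = 149.84
r = 22.6 / √(110.6 × 149.84) = 22.6 / 128.7335 ≈ 0.1756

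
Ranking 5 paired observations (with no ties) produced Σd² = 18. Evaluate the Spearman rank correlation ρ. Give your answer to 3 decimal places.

ρ = 1 − 6Σd² / [n(n²−1)] = 1 − 6×18 / (5×24)
  = 1 − 108/120 = 1 − 0.9000 ≈ 0.100

0.100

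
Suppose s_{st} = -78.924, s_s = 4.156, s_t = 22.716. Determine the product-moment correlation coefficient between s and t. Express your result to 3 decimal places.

r = Cov(s,t) / (s_s · s_t) = -78.924 / (4.156 × 22.716)
  = -78.924 / 94.4077 ≈ -0.836

-0.836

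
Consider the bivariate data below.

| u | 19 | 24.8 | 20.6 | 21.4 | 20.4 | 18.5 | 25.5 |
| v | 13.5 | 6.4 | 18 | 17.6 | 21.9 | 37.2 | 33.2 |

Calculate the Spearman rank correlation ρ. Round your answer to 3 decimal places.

-0.250

Rank u: 2, 6, 4, 5, 3, 1, 7
Rank v: 2, 1, 4, 3, 5, 7, 6
d = rank(u) − rank(v): 0, 5, 0, 2, -2, -6, 1; Σd² = 70
ρ = 1 − 6Σd² / [n(n²−1)] = 1 − 6×70 / (7×48) = 1 − 420/336 ≈ -0.250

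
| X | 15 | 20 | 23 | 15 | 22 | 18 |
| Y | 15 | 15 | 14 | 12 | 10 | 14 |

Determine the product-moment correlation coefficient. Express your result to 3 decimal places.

n = 6, ΣX = 113, ΣY = 80, ΣX² = 2187, ΣY² = 1086, ΣXY = 1499
nΣXY − ΣXΣY = 8994 − 9040 = -46
nΣX² − (ΣX)² = 13122 − 12769 = 353; nΣY² − (ΣY)² = 6516 − 6400 = 116
r = -46 / √(353 × 116) = -46 / 202.3561 ≈ -0.227

-0.227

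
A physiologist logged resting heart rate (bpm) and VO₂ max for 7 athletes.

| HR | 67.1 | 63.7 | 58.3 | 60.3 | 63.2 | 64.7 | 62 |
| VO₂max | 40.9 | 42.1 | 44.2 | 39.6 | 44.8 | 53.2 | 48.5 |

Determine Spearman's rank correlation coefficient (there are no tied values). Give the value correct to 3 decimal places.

0.107

Rank HR: 7, 5, 1, 2, 4, 6, 3
Rank VO₂max: 2, 3, 4, 1, 5, 7, 6
d = rank(HR) − rank(VO₂max): 5, 2, -3, 1, -1, -1, -3; Σd² = 50
ρ = 1 − 6Σd² / [n(n²−1)] = 1 − 6×50 / (7×48) = 1 − 300/336 ≈ 0.107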